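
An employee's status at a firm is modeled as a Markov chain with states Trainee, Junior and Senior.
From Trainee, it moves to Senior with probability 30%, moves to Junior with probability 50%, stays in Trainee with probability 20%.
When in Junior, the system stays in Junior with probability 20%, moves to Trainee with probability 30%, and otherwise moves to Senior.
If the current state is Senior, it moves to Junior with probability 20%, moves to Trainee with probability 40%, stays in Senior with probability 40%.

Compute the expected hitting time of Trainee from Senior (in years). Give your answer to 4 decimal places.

2.6316

Let t(s) be the expected number of years to first reach Trainee from state s, with t(Trainee) = 0. Conditioning on the first year:
t(Junior) = 1 + 0.2·t(Junior) + 0.5·t(Senior)
t(Senior) = 1 + 0.2·t(Junior) + 0.4·t(Senior)
Solving: t(Junior) = 2.8947, t(Senior) = 2.6316.
Expected years from Senior to Trainee: 2.6316.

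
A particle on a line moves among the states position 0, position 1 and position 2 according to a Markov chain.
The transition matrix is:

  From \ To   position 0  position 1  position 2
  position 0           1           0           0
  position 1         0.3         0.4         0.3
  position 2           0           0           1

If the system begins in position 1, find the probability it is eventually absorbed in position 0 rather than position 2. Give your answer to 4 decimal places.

0.5000

Let h(s) be the probability of absorption at position 0 starting from transient state s. Then h(position 0) = 1 and h(position 2) = 0. By first-step analysis:
h(position 1) = 0.3·1 + 0.4·h(position 1) + 0.3·0
Solving: h(position 1) = 0.5000.
Starting from position 1, the probability is 0.5000.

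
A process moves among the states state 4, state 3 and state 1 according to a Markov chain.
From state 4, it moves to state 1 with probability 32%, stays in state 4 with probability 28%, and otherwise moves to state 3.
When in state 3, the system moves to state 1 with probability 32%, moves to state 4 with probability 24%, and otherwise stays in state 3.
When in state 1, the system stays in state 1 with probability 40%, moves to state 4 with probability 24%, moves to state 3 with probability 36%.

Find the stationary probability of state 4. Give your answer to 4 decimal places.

Let the stationary distribution be π with π = πP and π_1 + π_2 + π_3 = 1.
π_1 = 0.28·π_1 + 0.24·π_2 + 0.24·π_3
π_2 = 0.4·π_1 + 0.44·π_2 + 0.36·π_3
Solving with the normalization constraint gives π = (0.2500, 0.4022, 0.3478).
So the stationary probability of state 4 is 0.2500.

0.2500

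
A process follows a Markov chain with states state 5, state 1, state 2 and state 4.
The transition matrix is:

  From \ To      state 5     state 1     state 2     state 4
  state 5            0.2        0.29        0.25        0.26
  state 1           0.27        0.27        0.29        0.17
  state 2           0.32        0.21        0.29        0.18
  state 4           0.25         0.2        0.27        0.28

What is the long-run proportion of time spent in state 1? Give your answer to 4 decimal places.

Let the stationary distribution be π with π = πP and π_1 + π_2 + π_3 + π_4 = 1.
π_1 = 0.2·π_1 + 0.27·π_2 + 0.32·π_3 + 0.25·π_4
π_2 = 0.29·π_1 + 0.27·π_2 + 0.21·π_3 + 0.2·π_4
π_3 = 0.25·π_1 + 0.29·π_2 + 0.29·π_3 + 0.27·π_4
Solving with the normalization constraint gives π = (0.2611, 0.2433, 0.2751, 0.2205).
So the stationary probability of state 1 is 0.2433.

0.2433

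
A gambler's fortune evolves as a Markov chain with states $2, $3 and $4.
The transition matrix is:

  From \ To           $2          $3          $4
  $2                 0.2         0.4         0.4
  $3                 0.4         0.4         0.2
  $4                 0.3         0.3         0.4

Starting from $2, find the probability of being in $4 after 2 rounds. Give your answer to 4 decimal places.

0.3200

Sum over the intermediate state after 1 round:
P = P($2→$2)·P($2→$4) + P($2→$3)·P($3→$4) + P($2→$4)·P($4→$4)
  = 0.2×0.4 + 0.4×0.2 + 0.4×0.4
  = 0.0800 + 0.0800 + 0.1600 = 0.3200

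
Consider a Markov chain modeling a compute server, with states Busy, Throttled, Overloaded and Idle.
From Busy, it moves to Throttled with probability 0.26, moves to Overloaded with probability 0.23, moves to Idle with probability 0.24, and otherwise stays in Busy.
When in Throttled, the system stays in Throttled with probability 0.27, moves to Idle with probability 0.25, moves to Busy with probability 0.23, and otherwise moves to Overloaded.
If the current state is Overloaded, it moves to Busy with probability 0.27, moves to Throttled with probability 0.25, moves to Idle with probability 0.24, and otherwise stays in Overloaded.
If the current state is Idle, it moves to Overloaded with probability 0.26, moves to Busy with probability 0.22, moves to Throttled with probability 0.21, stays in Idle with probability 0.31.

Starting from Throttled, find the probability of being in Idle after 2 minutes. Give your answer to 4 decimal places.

0.2602

Propagate the distribution vector 2 minutes from Throttled.
After 0 minutes: (0.0000, 1.0000, 0.0000, 0.0000)
After 1 minute: (0.2300, 0.2700, 0.2500, 0.2500)
After 2 minutes: (0.2467, 0.2477, 0.2454, 0.2602)
P(in Idle after 2 minutes) = 0.2602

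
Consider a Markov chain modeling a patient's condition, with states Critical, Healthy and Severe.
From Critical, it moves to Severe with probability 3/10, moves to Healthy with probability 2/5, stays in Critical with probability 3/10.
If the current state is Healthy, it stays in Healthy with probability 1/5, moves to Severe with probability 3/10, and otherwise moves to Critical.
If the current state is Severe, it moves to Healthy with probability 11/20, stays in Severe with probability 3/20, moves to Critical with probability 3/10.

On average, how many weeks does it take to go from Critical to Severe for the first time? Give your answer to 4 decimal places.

Let t(s) be the expected number of weeks to first reach Severe from state s, with t(Severe) = 0. Conditioning on the first week:
t(Critical) = 1 + 0.3·t(Critical) + 0.4·t(Healthy)
t(Healthy) = 1 + 0.5·t(Critical) + 0.2·t(Healthy)
Solving: t(Critical) = 3.3333, t(Healthy) = 3.3333.
Expected weeks from Critical to Severe: 3.3333.

3.3333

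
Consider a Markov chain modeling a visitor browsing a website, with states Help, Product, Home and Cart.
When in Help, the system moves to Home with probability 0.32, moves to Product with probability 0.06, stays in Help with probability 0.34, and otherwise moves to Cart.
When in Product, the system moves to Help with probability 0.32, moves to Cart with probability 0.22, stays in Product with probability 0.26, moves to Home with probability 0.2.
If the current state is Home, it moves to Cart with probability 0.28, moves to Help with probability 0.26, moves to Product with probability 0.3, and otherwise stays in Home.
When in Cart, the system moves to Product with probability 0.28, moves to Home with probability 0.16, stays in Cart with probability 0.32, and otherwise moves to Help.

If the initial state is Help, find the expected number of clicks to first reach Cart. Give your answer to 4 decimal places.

Let t(s) be the expected number of clicks to first reach Cart from state s, with t(Cart) = 0. Conditioning on the first click:
t(Help) = 1 + 0.34·t(Help) + 0.06·t(Product) + 0.32·t(Home)
t(Product) = 1 + 0.32·t(Help) + 0.26·t(Product) + 0.2·t(Home)
t(Home) = 1 + 0.26·t(Help) + 0.3·t(Product) + 0.16·t(Home)
Solving: t(Help) = 3.6925, t(Product) = 3.9611, t(Home) = 3.7481.
Expected clicks from Help to Cart: 3.6925.

3.6925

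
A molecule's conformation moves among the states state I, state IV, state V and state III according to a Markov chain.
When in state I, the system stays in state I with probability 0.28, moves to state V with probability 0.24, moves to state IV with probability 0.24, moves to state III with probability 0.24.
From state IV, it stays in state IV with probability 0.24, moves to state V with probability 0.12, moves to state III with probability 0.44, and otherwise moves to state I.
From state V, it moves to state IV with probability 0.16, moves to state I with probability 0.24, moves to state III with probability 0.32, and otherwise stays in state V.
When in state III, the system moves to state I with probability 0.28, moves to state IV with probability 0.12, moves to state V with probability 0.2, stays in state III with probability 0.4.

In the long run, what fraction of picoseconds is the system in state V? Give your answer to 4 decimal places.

Let the stationary distribution be π with π = πP and π_1 + π_2 + π_3 + π_4 = 1.
π_1 = 0.28·π_1 + 0.2·π_2 + 0.24·π_3 + 0.28·π_4
π_2 = 0.24·π_1 + 0.24·π_2 + 0.16·π_3 + 0.12·π_4
π_3 = 0.24·π_1 + 0.12·π_2 + 0.28·π_3 + 0.2·π_4
Solving with the normalization constraint gives π = (0.2570, 0.1811, 0.2128, 0.3491).
So the stationary probability of state V is 0.2128.

0.2128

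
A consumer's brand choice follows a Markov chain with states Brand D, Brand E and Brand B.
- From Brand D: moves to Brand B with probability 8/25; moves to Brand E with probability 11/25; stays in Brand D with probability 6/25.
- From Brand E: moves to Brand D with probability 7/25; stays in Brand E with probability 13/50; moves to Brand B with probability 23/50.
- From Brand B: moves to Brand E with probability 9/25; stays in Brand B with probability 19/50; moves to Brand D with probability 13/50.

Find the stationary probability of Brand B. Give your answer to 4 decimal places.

0.3920

Let the stationary distribution be π with π = πP and π_1 + π_2 + π_3 = 1.
π_1 = 0.24·π_1 + 0.28·π_2 + 0.26·π_3
π_2 = 0.44·π_1 + 0.26·π_2 + 0.36·π_3
Solving with the normalization constraint gives π = (0.2617, 0.3463, 0.3920).
So the stationary probability of Brand B is 0.3920.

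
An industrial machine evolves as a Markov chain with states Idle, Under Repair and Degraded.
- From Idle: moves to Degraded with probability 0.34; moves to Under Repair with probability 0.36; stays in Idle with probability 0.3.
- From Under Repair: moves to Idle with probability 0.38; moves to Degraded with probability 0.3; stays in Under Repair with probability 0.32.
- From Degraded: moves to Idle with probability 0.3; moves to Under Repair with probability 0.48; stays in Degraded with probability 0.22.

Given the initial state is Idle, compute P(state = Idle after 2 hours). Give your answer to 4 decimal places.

Sum over the intermediate state after 1 hour:
P = P(Idle→Idle)·P(Idle→Idle) + P(Idle→Under Repair)·P(Under Repair→Idle) + P(Idle→Degraded)·P(Degraded→Idle)
  = 0.3×0.3 + 0.36×0.38 + 0.34×0.3
  = 0.0900 + 0.1368 + 0.1020 = 0.3288

0.3288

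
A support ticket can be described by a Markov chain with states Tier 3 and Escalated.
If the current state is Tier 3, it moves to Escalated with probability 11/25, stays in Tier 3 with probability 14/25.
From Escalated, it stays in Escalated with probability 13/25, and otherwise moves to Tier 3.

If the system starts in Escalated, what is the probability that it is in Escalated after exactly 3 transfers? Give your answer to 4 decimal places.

Propagate the distribution vector 3 transfers from Escalated.
After 0 transfers: (0.0000, 1.0000)
After 1 transfer: (0.4800, 0.5200)
After 2 transfers: (0.5184, 0.4816)
After 3 transfers: (0.5215, 0.4785)
P(in Escalated after 3 transfers) = 0.4785

0.4785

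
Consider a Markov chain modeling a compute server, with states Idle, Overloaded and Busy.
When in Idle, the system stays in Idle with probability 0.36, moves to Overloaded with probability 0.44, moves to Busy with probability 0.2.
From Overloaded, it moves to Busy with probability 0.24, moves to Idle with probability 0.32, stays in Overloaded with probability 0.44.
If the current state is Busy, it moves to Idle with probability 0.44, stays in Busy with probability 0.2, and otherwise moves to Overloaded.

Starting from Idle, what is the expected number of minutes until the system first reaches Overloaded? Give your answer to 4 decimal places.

2.3585

Let t(s) be the expected number of minutes to first reach Overloaded from state s, with t(Overloaded) = 0. Conditioning on the first minute:
t(Idle) = 1 + 0.36·t(Idle) + 0.2·t(Busy)
t(Busy) = 1 + 0.44·t(Idle) + 0.2·t(Busy)
Solving: t(Idle) = 2.3585, t(Busy) = 2.5472.
Expected minutes from Idle to Overloaded: 2.3585.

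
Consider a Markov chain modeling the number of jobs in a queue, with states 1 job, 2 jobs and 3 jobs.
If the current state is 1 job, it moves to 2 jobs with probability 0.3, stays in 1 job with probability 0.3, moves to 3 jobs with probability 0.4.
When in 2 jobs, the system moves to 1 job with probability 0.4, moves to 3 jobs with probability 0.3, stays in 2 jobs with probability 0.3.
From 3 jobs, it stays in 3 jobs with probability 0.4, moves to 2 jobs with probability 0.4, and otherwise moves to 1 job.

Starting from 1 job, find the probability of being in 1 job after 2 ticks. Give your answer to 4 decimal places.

0.2900

Sum over the intermediate state after 1 tick:
P = P(1 job→1 job)·P(1 job→1 job) + P(1 job→2 jobs)·P(2 jobs→1 job) + P(1 job→3 jobs)·P(3 jobs→1 job)
  = 0.3×0.3 + 0.3×0.4 + 0.4×0.2
  = 0.0900 + 0.1200 + 0.0800 = 0.2900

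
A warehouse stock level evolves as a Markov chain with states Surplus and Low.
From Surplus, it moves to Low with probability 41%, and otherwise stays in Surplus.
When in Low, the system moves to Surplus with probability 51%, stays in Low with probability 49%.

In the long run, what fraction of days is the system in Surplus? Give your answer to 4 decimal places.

Let the stationary distribution be π with π = πP and π_1 + π_2 = 1.
π_1 = 0.59·π_1 + 0.51·π_2
Solving with the normalization constraint gives π = (0.5543, 0.4457).
So the stationary probability of Surplus is 0.5543.

0.5543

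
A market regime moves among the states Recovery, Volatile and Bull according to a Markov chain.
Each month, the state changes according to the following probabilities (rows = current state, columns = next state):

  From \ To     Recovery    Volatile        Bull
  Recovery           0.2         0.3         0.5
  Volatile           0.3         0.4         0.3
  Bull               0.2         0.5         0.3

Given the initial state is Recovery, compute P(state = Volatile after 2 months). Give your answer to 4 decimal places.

Sum over the intermediate state after 1 month:
P = P(Recovery→Recovery)·P(Recovery→Volatile) + P(Recovery→Volatile)·P(Volatile→Volatile) + P(Recovery→Bull)·P(Bull→Volatile)
  = 0.2×0.3 + 0.3×0.4 + 0.5×0.5
  = 0.0600 + 0.1200 + 0.2500 = 0.4300

0.4300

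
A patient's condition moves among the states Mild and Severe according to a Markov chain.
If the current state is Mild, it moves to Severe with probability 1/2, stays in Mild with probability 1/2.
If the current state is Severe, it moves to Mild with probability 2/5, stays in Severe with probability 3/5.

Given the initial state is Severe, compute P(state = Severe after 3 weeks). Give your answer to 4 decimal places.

0.5560

Propagate the distribution vector 3 weeks from Severe.
After 0 weeks: (0.0000, 1.0000)
After 1 week: (0.4000, 0.6000)
After 2 weeks: (0.4400, 0.5600)
After 3 weeks: (0.4440, 0.5560)
P(in Severe after 3 weeks) = 0.5560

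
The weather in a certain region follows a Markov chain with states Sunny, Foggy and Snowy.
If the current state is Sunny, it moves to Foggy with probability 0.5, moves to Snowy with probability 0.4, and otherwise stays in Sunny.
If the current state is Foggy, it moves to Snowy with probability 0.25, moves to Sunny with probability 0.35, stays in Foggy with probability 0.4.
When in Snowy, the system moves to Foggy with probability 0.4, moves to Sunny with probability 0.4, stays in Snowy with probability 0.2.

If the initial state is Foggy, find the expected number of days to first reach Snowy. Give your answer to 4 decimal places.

Let t(s) be the expected number of days to first reach Snowy from state s, with t(Snowy) = 0. Conditioning on the first day:
t(Sunny) = 1 + 0.1·t(Sunny) + 0.5·t(Foggy)
t(Foggy) = 1 + 0.35·t(Sunny) + 0.4·t(Foggy)
Solving: t(Sunny) = 3.0137, t(Foggy) = 3.4247.
Expected days from Foggy to Snowy: 3.4247.

3.4247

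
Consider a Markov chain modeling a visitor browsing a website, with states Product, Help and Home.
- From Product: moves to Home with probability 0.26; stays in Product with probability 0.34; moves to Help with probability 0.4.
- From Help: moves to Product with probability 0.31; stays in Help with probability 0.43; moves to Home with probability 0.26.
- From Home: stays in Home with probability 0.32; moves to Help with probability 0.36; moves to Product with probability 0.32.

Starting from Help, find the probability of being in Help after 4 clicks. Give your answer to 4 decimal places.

0.4010

Propagate the distribution vector 4 clicks from Help.
After 0 clicks: (0.0000, 1.0000, 0.0000)
After 1 click: (0.3100, 0.4300, 0.2600)
After 2 clicks: (0.3219, 0.4025, 0.2756)
After 3 clicks: (0.3224, 0.4011, 0.2765)
After 4 clicks: (0.3224, 0.4010, 0.2766)
P(in Help after 4 clicks) = 0.4010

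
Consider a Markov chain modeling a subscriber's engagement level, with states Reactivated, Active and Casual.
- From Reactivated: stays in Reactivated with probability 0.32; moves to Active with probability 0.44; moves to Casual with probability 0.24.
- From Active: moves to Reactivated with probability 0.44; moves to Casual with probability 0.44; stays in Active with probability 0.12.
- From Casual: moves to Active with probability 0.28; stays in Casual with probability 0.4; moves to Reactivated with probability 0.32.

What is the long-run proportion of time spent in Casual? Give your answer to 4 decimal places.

0.3548

Let the stationary distribution be π with π = πP and π_1 + π_2 + π_3 = 1.
π_1 = 0.32·π_1 + 0.44·π_2 + 0.32·π_3
π_2 = 0.44·π_1 + 0.12·π_2 + 0.28·π_3
Solving with the normalization constraint gives π = (0.3548, 0.2903, 0.3548).
So the stationary probability of Casual is 0.3548.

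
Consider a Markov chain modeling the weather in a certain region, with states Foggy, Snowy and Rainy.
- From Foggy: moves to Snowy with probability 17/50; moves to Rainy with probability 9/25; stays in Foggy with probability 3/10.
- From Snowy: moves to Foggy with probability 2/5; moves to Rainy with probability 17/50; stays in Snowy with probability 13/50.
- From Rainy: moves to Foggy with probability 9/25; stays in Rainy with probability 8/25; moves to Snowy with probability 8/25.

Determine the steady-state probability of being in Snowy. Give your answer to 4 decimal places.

Let the stationary distribution be π with π = πP and π_1 + π_2 + π_3 = 1.
π_1 = 0.3·π_1 + 0.4·π_2 + 0.36·π_3
π_2 = 0.34·π_1 + 0.26·π_2 + 0.32·π_3
Solving with the normalization constraint gives π = (0.3513, 0.3085, 0.3402).
So the stationary probability of Snowy is 0.3085.

0.3085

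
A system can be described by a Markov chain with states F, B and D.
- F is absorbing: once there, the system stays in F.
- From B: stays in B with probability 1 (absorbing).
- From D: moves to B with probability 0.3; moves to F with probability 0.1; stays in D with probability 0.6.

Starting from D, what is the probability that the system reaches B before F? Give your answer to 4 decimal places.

Let h(s) be the probability of absorption at B starting from transient state s. Then h(B) = 1 and h(F) = 0. By first-step analysis:
h(D) = 0.1·0 + 0.3·1 + 0.6·h(D)
Solving: h(D) = 0.7500.
Starting from D, the probability is 0.7500.

0.7500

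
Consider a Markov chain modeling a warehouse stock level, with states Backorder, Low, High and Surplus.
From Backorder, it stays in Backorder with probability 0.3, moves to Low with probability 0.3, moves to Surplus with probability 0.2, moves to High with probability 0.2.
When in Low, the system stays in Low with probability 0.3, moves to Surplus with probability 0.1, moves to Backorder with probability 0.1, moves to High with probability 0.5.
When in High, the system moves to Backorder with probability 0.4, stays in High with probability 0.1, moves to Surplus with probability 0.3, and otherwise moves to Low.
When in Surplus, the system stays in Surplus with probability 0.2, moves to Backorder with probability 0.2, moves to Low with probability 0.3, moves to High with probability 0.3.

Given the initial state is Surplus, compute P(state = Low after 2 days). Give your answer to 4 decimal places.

Propagate the distribution vector 2 days from Surplus.
After 0 days: (0.0000, 0.0000, 0.0000, 1.0000)
After 1 day: (0.2000, 0.3000, 0.3000, 0.2000)
After 2 days: (0.2500, 0.2700, 0.2800, 0.2000)
P(in Low after 2 days) = 0.2700

0.2700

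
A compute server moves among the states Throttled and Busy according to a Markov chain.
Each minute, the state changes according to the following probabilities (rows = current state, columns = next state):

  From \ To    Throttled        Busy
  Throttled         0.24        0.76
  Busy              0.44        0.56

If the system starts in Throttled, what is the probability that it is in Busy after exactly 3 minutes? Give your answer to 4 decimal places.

Propagate the distribution vector 3 minutes from Throttled.
After 0 minutes: (1.0000, 0.0000)
After 1 minute: (0.2400, 0.7600)
After 2 minutes: (0.3920, 0.6080)
After 3 minutes: (0.3616, 0.6384)
P(in Busy after 3 minutes) = 0.6384

0.6384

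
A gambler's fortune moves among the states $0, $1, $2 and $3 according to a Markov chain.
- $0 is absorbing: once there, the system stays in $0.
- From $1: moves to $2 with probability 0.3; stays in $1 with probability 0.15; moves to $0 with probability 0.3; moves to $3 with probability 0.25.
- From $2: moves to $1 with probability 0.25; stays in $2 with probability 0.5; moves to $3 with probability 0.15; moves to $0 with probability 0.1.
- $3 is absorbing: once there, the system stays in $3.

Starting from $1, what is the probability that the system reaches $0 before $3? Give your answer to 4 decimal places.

0.5143

Let h(s) be the probability of absorption at $0 starting from transient state s. Then h($0) = 1 and h($3) = 0. By first-step analysis:
h($1) = 0.3·1 + 0.15·h($1) + 0.3·h($2) + 0.25·0
h($2) = 0.1·1 + 0.25·h($1) + 0.5·h($2) + 0.15·0
Solving: h($1) = 0.5143, h($2) = 0.4571.
Starting from $1, the probability is 0.5143.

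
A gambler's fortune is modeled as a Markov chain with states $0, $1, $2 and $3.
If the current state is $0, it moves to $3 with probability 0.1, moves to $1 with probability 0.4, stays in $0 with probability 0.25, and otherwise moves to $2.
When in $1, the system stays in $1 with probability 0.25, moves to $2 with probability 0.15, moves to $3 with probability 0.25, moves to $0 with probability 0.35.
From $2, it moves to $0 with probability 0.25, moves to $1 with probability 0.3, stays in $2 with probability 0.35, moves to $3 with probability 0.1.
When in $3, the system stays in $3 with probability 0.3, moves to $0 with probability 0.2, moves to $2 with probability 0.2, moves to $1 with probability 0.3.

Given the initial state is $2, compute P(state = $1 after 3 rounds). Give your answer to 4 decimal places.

Propagate the distribution vector 3 rounds from $2.
After 0 rounds: (0.0000, 0.0000, 1.0000, 0.0000)
After 1 round: (0.2500, 0.3000, 0.3500, 0.1000)
After 2 rounds: (0.2750, 0.3100, 0.2500, 0.1650)
After 3 rounds: (0.2728, 0.3120, 0.2358, 0.1795)
P(in $1 after 3 rounds) = 0.3120

0.3120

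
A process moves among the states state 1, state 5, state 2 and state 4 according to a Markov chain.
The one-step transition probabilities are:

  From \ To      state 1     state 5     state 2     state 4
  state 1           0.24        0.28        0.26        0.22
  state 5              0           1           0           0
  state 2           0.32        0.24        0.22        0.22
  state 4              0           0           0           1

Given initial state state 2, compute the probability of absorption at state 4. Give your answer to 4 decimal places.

Let h(s) be the probability of absorption at state 4 starting from transient state s. Then h(state 4) = 1 and h(state 5) = 0. By first-step analysis:
h(state 1) = 0.24·h(state 1) + 0.28·0 + 0.26·h(state 2) + 0.22·1
h(state 2) = 0.32·h(state 1) + 0.24·0 + 0.22·h(state 2) + 0.22·1
Solving: h(state 1) = 0.4490, h(state 2) = 0.4662.
Starting from state 2, the probability is 0.4662.

0.4662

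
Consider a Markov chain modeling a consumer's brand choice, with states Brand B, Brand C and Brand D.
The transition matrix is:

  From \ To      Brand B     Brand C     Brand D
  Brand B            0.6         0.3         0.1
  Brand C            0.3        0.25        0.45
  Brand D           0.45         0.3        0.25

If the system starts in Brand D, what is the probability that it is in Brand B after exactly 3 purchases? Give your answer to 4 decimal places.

0.4781

Propagate the distribution vector 3 purchases from Brand D.
After 0 purchases: (0.0000, 0.0000, 1.0000)
After 1 purchase: (0.4500, 0.3000, 0.2500)
After 2 purchases: (0.4725, 0.2850, 0.2425)
After 3 purchases: (0.4781, 0.2858, 0.2361)
P(in Brand B after 3 purchases) = 0.4781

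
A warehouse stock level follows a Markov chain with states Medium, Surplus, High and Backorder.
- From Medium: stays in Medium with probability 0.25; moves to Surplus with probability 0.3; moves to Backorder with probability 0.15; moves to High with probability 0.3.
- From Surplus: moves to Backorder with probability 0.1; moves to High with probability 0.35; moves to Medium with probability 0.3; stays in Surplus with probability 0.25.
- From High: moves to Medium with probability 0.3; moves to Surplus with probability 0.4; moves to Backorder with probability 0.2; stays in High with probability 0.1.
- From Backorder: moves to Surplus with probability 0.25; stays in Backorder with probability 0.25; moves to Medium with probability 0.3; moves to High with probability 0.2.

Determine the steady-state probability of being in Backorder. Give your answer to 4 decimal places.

Let the stationary distribution be π with π = πP and π_1 + π_2 + π_3 + π_4 = 1.
π_1 = 0.25·π_1 + 0.3·π_2 + 0.3·π_3 + 0.3·π_4
π_2 = 0.3·π_1 + 0.25·π_2 + 0.4·π_3 + 0.25·π_4
π_3 = 0.3·π_1 + 0.35·π_2 + 0.1·π_3 + 0.2·π_4
Solving with the normalization constraint gives π = (0.2857, 0.3016, 0.2489, 0.1637).
So the stationary probability of Backorder is 0.1637.

0.1637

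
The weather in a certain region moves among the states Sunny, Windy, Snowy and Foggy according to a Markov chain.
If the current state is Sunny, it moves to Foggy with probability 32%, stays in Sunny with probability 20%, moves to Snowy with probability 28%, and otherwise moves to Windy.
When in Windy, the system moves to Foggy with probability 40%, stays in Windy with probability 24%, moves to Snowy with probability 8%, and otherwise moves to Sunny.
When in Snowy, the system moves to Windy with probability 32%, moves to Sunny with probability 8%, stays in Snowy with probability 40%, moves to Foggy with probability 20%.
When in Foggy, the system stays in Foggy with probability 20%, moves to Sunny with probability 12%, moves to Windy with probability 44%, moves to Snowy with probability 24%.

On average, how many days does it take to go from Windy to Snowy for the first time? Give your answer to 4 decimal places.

5.7648

Let t(s) be the expected number of days to first reach Snowy from state s, with t(Snowy) = 0. Conditioning on the first day:
t(Sunny) = 1 + 0.2·t(Sunny) + 0.2·t(Windy) + 0.32·t(Foggy)
t(Windy) = 1 + 0.28·t(Sunny) + 0.24·t(Windy) + 0.4·t(Foggy)
t(Foggy) = 1 + 0.12·t(Sunny) + 0.44·t(Windy) + 0.2·t(Foggy)
Solving: t(Sunny) = 4.7441, t(Windy) = 5.7648, t(Foggy) = 5.1323.
Expected days from Windy to Snowy: 5.7648.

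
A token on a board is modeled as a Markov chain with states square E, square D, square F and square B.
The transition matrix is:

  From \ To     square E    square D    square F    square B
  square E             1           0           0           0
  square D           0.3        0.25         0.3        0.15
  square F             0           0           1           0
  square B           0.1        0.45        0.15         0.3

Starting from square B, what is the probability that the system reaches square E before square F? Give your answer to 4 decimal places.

0.4590

Let h(s) be the probability of absorption at square E starting from transient state s. Then h(square E) = 1 and h(square F) = 0. By first-step analysis:
h(square D) = 0.3·1 + 0.25·h(square D) + 0.3·0 + 0.15·h(square B)
h(square B) = 0.1·1 + 0.45·h(square D) + 0.15·0 + 0.3·h(square B)
Solving: h(square D) = 0.4918, h(square B) = 0.4590.
Starting from square B, the probability is 0.4590.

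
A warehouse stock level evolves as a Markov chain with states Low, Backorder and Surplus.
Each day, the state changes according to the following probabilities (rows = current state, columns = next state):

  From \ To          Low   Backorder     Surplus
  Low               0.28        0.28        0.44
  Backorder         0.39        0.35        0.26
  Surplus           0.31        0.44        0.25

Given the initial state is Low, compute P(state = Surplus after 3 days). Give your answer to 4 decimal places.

0.3153

Propagate the distribution vector 3 days from Low.
After 0 days: (1.0000, 0.0000, 0.0000)
After 1 day: (0.2800, 0.2800, 0.4400)
After 2 days: (0.3240, 0.3700, 0.3060)
After 3 days: (0.3299, 0.3549, 0.3153)
P(in Surplus after 3 days) = 0.3153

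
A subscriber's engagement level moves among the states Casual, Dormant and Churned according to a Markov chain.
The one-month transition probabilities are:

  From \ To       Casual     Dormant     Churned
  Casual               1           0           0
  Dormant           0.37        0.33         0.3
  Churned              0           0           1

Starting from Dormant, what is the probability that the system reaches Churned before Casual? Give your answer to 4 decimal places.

0.4478

Let h(s) be the probability of absorption at Churned starting from transient state s. Then h(Churned) = 1 and h(Casual) = 0. By first-step analysis:
h(Dormant) = 0.37·0 + 0.33·h(Dormant) + 0.3·1
Solving: h(Dormant) = 0.4478.
Starting from Dormant, the probability is 0.4478.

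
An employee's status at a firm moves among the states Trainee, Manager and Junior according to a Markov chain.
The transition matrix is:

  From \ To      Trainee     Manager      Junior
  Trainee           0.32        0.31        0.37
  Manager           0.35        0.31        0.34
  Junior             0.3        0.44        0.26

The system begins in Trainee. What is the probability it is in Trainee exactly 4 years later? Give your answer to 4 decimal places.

0.3241

Propagate the distribution vector 4 years from Trainee.
After 0 years: (1.0000, 0.0000, 0.0000)
After 1 year: (0.3200, 0.3100, 0.3700)
After 2 years: (0.3219, 0.3581, 0.3200)
After 3 years: (0.3243, 0.3516, 0.3241)
After 4 years: (0.3241, 0.3521, 0.3238)
P(in Trainee after 4 years) = 0.3241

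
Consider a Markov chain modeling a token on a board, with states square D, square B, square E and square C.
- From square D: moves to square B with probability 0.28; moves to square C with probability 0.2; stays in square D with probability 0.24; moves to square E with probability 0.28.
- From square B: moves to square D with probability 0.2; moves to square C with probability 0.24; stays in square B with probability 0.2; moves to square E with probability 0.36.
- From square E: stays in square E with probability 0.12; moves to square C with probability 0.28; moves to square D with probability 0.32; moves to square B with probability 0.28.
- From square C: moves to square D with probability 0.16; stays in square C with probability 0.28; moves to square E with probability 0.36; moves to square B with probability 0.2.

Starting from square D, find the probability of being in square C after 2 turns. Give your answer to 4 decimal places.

0.2496

Propagate the distribution vector 2 turns from square D.
After 0 turns: (1.0000, 0.0000, 0.0000, 0.0000)
After 1 turn: (0.2400, 0.2800, 0.2800, 0.2000)
After 2 turns: (0.2352, 0.2416, 0.2736, 0.2496)
P(in square C after 2 turns) = 0.2496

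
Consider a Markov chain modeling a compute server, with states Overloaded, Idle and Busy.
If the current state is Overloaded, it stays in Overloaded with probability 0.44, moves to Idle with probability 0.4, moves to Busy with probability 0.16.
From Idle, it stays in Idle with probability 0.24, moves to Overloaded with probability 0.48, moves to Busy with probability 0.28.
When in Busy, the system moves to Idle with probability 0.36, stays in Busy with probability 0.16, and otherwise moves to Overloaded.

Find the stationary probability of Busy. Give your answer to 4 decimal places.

Let the stationary distribution be π with π = πP and π_1 + π_2 + π_3 = 1.
π_1 = 0.44·π_1 + 0.48·π_2 + 0.48·π_3
π_2 = 0.4·π_1 + 0.24·π_2 + 0.36·π_3
Solving with the normalization constraint gives π = (0.4615, 0.3379, 0.2005).
So the stationary probability of Busy is 0.2005.

0.2005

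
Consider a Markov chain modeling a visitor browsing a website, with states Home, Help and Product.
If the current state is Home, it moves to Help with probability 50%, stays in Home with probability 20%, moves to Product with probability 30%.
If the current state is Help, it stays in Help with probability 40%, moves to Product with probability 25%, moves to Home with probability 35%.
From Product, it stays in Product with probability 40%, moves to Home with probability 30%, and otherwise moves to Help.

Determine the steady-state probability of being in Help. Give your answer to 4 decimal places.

Let the stationary distribution be π with π = πP and π_1 + π_2 + π_3 = 1.
π_1 = 0.2·π_1 + 0.35·π_2 + 0.3·π_3
π_2 = 0.5·π_1 + 0.4·π_2 + 0.3·π_3
Solving with the normalization constraint gives π = (0.2908, 0.3980, 0.3112).
So the stationary probability of Help is 0.3980.

0.3980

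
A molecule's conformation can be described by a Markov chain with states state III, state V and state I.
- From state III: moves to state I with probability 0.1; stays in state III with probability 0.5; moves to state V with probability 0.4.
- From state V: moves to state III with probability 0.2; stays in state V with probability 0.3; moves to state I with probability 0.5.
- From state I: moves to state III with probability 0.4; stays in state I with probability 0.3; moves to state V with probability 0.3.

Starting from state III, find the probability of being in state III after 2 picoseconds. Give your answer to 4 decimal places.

0.3700

Sum over the intermediate state after 1 picosecond:
P = P(state III→state III)·P(state III→state III) + P(state III→state V)·P(state V→state III) + P(state III→state I)·P(state I→state III)
  = 0.5×0.5 + 0.4×0.2 + 0.1×0.4
  = 0.2500 + 0.0800 + 0.0400 = 0.3700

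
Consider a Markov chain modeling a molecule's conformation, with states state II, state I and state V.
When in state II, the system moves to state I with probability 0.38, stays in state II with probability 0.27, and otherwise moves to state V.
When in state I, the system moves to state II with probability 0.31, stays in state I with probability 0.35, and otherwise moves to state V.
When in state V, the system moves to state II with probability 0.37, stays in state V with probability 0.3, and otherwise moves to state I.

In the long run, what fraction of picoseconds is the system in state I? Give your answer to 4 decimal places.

Let the stationary distribution be π with π = πP and π_1 + π_2 + π_3 = 1.
π_1 = 0.27·π_1 + 0.31·π_2 + 0.37·π_3
π_2 = 0.38·π_1 + 0.35·π_2 + 0.33·π_3
Solving with the normalization constraint gives π = (0.3171, 0.3529, 0.3300).
So the stationary probability of state I is 0.3529.

0.3529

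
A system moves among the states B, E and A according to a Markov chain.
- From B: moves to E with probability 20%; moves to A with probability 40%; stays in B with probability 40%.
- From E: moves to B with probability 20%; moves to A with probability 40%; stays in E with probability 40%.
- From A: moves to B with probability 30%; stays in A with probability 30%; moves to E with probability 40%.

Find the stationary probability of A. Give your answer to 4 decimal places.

0.3636

Let the stationary distribution be π with π = πP and π_1 + π_2 + π_3 = 1.
π_1 = 0.4·π_1 + 0.2·π_2 + 0.3·π_3
π_2 = 0.2·π_1 + 0.4·π_2 + 0.4·π_3
Solving with the normalization constraint gives π = (0.2955, 0.3409, 0.3636).
So the stationary probability of A is 0.3636.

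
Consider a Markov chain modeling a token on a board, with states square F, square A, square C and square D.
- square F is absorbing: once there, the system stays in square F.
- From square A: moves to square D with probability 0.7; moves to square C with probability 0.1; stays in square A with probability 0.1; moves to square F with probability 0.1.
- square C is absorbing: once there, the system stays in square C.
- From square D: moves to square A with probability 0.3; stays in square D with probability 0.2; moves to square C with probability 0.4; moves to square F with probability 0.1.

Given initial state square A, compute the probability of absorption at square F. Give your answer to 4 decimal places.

0.2941

Let h(s) be the probability of absorption at square F starting from transient state s. Then h(square F) = 1 and h(square C) = 0. By first-step analysis:
h(square A) = 0.1·1 + 0.1·h(square A) + 0.1·0 + 0.7·h(square D)
h(square D) = 0.1·1 + 0.3·h(square A) + 0.4·0 + 0.2·h(square D)
Solving: h(square A) = 0.2941, h(square D) = 0.2353.
Starting from square A, the probability is 0.2941.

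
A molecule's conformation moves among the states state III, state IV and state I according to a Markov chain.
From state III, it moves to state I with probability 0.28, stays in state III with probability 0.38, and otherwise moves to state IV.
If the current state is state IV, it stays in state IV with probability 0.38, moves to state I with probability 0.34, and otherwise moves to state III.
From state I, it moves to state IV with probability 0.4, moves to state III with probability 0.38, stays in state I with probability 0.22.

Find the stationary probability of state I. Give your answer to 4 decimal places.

Let the stationary distribution be π with π = πP and π_1 + π_2 + π_3 = 1.
π_1 = 0.38·π_1 + 0.28·π_2 + 0.38·π_3
π_2 = 0.34·π_1 + 0.38·π_2 + 0.4·π_3
Solving with the normalization constraint gives π = (0.3428, 0.3720, 0.2852).
So the stationary probability of state I is 0.2852.

0.2852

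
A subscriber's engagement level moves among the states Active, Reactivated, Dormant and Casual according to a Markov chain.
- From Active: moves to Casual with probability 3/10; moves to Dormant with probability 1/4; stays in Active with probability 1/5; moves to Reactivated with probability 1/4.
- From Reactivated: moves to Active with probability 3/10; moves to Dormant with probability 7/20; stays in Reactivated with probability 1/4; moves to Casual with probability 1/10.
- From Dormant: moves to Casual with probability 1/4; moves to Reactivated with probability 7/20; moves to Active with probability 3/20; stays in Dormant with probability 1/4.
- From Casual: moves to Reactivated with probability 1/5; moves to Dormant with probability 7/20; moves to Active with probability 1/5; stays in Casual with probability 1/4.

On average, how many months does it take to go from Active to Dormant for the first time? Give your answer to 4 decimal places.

3.3575

Let t(s) be the expected number of months to first reach Dormant from state s, with t(Dormant) = 0. Conditioning on the first month:
t(Active) = 1 + 0.2·t(Active) + 0.25·t(Reactivated) + 0.3·t(Casual)
t(Reactivated) = 1 + 0.3·t(Active) + 0.25·t(Reactivated) + 0.1·t(Casual)
t(Casual) = 1 + 0.2·t(Active) + 0.2·t(Reactivated) + 0.25·t(Casual)
Solving: t(Active) = 3.3575, t(Reactivated) = 3.0831, t(Casual) = 3.0508.
Expected months from Active to Dormant: 3.3575.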